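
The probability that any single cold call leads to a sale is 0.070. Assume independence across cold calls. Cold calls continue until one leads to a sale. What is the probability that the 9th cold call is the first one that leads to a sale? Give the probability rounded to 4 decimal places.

0.0392

Geometric (trials to first success), p = 0.07.
P(Y = 9) = (1−p)^8 · p = 0.55958 · 0.07 = 0.039171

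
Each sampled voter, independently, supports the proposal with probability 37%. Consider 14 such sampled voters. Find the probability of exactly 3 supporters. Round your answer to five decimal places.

0.11441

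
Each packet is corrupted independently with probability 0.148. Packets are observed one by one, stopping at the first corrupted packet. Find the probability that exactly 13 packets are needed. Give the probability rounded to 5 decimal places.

0.02165

Geometric (trials to first success), p = 0.148.
P(Y = 13) = (1−p)^12 · p = 0.14631 · 0.148 = 0.0216539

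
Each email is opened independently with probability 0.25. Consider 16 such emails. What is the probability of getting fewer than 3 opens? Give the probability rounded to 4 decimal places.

0.1971

X ~ Binomial(16, 0.25); P(X ≤ 2) = Σ C(16,k) p^k (1−p)^(16−k) over k:
  k=0: C(16,0)·0.25^0·0.75^16 = 0.010023
  k=1: C(16,1)·0.25^1·0.75^15 = 0.053454
  k=2: C(16,2)·0.25^2·0.75^14 = 0.133635
Total = 0.197111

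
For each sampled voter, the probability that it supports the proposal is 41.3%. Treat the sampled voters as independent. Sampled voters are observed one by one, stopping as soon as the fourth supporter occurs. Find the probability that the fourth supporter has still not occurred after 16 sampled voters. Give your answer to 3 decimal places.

Needing more than 16 sampled voters ⇔ fewer than 4 successes in the first 16. With X ~ Binomial(16, 0.413), P(Y > 16) = P(X ≤ 3).
  k=0: C(16,0)·0.413^0·0.587^16 = 0.00020
  k=1: C(16,1)·0.413^1·0.587^15 = 0.00224
  k=2: C(16,2)·0.413^2·0.587^14 = 0.01180
  k=3: C(16,3)·0.413^3·0.587^13 = 0.03876
P(X ≤ 3) = 0.05299

0.053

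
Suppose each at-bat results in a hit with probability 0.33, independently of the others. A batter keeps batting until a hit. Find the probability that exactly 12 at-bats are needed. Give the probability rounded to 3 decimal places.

0.004

Geometric (trials to first success), p = 0.33.
P(Y = 12) = (1−p)^11 · p = 0.012213 · 0.33 = 0.00403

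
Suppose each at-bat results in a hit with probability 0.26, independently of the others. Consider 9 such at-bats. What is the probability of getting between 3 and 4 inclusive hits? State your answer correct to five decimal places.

0.37020

X ~ Binomial(9, 0.26); P(3 ≤ X ≤ 4) = Σ C(9,k) p^k (1−p)^(9−k) over k:
  k=3: C(9,3)·0.26^3·0.74^6 = 0.2424318
  k=4: C(9,4)·0.26^4·0.74^5 = 0.1277681
Total = 0.3702000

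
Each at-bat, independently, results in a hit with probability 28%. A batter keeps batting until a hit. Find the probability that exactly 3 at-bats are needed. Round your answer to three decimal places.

0.145

Geometric (trials to first success), p = 0.28.
P(Y = 3) = (1−p)^2 · p = 0.5184 · 0.28 = 0.14515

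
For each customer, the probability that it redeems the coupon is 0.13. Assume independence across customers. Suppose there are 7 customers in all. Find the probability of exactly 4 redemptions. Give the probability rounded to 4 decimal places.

X ~ Binomial(n=7, p=0.13).
P(X=4) = C(7,4) · p^4 · (1−p)^3
= 35 · 0.00028561 · 0.6585 = 0.006583

0.0066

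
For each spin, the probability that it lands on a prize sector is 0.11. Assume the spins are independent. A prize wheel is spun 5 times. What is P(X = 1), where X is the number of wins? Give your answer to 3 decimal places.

0.345

X ~ Binomial(n=5, p=0.11).
P(X=1) = C(5,1) · p^1 · (1−p)^4
= 5 · 0.11 · 0.62742 = 0.34508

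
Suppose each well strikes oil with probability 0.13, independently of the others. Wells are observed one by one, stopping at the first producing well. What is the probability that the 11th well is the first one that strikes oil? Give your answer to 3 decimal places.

Geometric (trials to first success), p = 0.13.
P(Y = 11) = (1−p)^10 · p = 0.24842 · 0.13 = 0.03230

0.032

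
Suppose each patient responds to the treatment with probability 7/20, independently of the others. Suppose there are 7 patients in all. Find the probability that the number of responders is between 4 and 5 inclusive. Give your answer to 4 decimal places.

X ~ Binomial(7, 0.35); P(4 ≤ X ≤ 5) = Σ C(7,k) p^k (1−p)^(7−k) over k:
  k=4: C(7,4)·0.35^4·0.65^3 = 0.144238
  k=5: C(7,5)·0.35^5·0.65^2 = 0.046600
Total = 0.190838

0.1908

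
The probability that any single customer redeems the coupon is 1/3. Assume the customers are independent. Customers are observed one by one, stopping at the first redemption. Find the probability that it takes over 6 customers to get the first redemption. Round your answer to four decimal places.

Y = number of customers to the first success; geometric, p = 0.333333.
P(Y > 6) = P(first 6 all fail) = (1−p)^6 = 0.087791

0.0878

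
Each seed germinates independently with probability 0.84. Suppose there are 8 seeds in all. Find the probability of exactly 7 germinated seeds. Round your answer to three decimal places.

X ~ Binomial(n=8, p=0.84).
P(X=7) = C(8,7) · p^7 · (1−p)^1
= 8 · 0.29509 · 0.16 = 0.37772

0.378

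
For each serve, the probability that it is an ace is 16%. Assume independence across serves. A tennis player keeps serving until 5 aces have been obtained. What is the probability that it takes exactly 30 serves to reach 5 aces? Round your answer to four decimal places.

0.0319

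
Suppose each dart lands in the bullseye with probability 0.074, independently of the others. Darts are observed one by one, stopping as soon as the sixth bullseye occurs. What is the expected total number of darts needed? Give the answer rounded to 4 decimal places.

81.0811

Y = total darts until the sixth success; negative binomial with r=6, p=0.074.
E[Y] = r / p = 6 / 0.074 = 81.081081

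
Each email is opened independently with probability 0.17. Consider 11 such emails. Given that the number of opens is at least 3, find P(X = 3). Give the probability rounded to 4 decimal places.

0.6431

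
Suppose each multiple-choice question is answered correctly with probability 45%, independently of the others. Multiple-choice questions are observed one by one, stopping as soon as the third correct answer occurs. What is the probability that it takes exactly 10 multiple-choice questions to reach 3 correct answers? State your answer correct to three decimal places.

Y = trial on which the third success occurs; negative binomial, r=3, p=0.45.
P(Y=10) = C(9,2) · p^3 · (1−p)^7
= 36 · 0.091125 · 0.015224 = 0.04994

0.050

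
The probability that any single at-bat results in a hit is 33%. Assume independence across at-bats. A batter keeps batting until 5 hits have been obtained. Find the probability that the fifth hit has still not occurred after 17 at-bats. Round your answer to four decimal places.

Needing more than 17 at-bats ⇔ fewer than 5 successes in the first 17. With X ~ Binomial(17, 0.33), P(Y > 17) = P(X ≤ 4).
  k=0: C(17,0)·0.33^0·0.67^17 = 0.001105
  k=1: C(17,1)·0.33^1·0.67^16 = 0.009250
  k=2: C(17,2)·0.33^2·0.67^15 = 0.036449
  k=3: C(17,3)·0.33^3·0.67^14 = 0.089763
  k=4: C(17,4)·0.33^4·0.67^13 = 0.154741
P(X ≤ 4) = 0.291308

0.2913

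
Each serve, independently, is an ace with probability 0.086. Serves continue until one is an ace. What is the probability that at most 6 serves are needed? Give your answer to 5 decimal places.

0.41699

Y = number of serves to the first success; geometric, p = 0.086.
P(Y ≤ 6) = 1 − (1−p)^6 = 1 − 0.5830116 = 0.4169884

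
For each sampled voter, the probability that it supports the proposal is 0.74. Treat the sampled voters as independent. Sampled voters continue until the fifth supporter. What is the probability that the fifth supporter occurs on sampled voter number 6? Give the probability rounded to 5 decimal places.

0.28847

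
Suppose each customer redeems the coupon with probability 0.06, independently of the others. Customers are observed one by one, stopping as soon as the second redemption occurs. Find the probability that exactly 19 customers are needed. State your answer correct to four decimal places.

0.0226

Y = trial on which the second success occurs; negative binomial, r=2, p=0.06.
P(Y=19) = C(18,1) · p^2 · (1−p)^17
= 18 · 0.0036 · 0.34928 = 0.022633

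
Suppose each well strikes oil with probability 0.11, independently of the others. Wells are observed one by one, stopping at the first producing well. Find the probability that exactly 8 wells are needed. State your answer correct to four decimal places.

0.0487

Geometric (trials to first success), p = 0.11.
P(Y = 8) = (1−p)^7 · p = 0.44231 · 0.11 = 0.048654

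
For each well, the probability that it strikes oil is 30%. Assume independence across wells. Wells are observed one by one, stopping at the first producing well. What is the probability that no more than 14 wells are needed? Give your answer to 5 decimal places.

0.99322

Y = number of wells to the first success; geometric, p = 0.30.
P(Y ≤ 14) = 1 − (1−p)^14 = 1 − 0.0067822 = 0.9932178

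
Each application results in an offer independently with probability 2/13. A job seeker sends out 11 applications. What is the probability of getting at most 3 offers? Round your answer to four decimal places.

0.9249

X ~ Binomial(11, 0.153846); P(X ≤ 3) = Σ C(11,k) p^k (1−p)^(11−k) over k:
  k=0: C(11,0)·0.153846^0·0.846154^11 = 0.159200
  k=1: C(11,1)·0.153846^1·0.846154^10 = 0.318400
  k=2: C(11,2)·0.153846^2·0.846154^9 = 0.289454
  k=3: C(11,3)·0.153846^3·0.846154^8 = 0.157884
Total = 0.924938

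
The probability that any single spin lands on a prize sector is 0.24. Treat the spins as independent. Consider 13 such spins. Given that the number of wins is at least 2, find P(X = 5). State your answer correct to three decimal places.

X ~ Binomial(13, 0.24). Want P(X=5 | X≥2) = P(X=5) / P(X≥2).
P(X=5) = C(13,5)·0.24^5·0.76^8 = 0.11406
P(X≥2) = 1 − 0.02822 − 0.11586 = 0.85592
Ratio = 0.11406 / 0.85592 = 0.13326

0.133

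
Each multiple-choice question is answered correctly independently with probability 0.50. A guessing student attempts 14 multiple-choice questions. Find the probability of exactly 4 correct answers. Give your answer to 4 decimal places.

X ~ Binomial(n=14, p=0.50).
P(X=4) = C(14,4) · p^4 · (1−p)^10
= 1001 · 0.0625 · 0.00097656 = 0.061096

0.0611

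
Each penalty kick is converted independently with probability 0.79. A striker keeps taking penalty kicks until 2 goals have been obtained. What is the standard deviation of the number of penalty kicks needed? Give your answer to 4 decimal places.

Y = total penalty kicks until the second success; negative binomial with r=2, p=0.79.
SD(Y) = √[r(1−p)/p²] = √(0.672969) = 0.820347

0.8203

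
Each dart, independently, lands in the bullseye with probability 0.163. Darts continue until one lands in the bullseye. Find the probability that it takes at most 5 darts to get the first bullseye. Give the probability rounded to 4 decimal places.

0.5892

Y = number of darts to the first success; geometric, p = 0.163.
P(Y ≤ 5) = 1 − (1−p)^5 = 1 − 0.410797 = 0.589203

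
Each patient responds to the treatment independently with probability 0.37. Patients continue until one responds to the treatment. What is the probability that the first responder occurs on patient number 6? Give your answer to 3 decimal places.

0.037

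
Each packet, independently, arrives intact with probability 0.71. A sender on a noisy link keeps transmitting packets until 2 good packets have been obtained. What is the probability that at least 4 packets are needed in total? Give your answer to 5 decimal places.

Needing more than 3 packets ⇔ fewer than 2 successes in the first 3. With X ~ Binomial(3, 0.71), P(Y > 3) = P(X ≤ 1).
  k=0: C(3,0)·0.71^0·0.29^3 = 0.0243890
  k=1: C(3,1)·0.71^1·0.29^2 = 0.1791330
P(X ≤ 1) = 0.2035220

0.20352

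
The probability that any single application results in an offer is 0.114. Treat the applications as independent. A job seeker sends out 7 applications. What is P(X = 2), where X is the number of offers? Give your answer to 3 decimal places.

X ~ Binomial(n=7, p=0.114).
P(X=2) = C(7,2) · p^2 · (1−p)^5
= 21 · 0.012996 · 0.54597 = 0.14900

0.149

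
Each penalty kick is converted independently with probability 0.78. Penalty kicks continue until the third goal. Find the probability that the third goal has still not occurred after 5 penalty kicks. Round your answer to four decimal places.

0.0744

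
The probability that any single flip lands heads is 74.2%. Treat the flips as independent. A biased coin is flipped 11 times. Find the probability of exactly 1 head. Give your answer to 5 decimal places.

X ~ Binomial(n=11, p=0.742).
P(X=1) = C(11,1) · p^1 · (1−p)^10
= 11 · 0.742 · 1.3068e-06 = 0.0000107

0.00001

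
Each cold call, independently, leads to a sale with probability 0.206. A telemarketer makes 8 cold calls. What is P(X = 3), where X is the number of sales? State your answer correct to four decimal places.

0.1545

X ~ Binomial(n=8, p=0.206).
P(X=3) = C(8,3) · p^3 · (1−p)^5
= 56 · 0.0087418 · 0.31557 = 0.154487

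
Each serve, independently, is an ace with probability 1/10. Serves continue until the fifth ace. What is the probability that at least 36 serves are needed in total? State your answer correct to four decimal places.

Needing more than 35 serves ⇔ fewer than 5 successes in the first 35. With X ~ Binomial(35, 0.10), P(Y > 35) = P(X ≤ 4).
  k=0: C(35,0)·0.10^0·0.90^35 = 0.025032
  k=1: C(35,1)·0.10^1·0.90^34 = 0.097345
  k=2: C(35,2)·0.10^2·0.90^33 = 0.183874
  k=3: C(35,3)·0.10^3·0.90^32 = 0.224735
  k=4: C(35,4)·0.10^4·0.90^31 = 0.199764
P(X ≤ 4) = 0.730749

0.7307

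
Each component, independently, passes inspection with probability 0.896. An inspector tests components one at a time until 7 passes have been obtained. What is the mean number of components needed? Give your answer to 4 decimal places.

Y = total components until the seventh success; negative binomial with r=7, p=0.896.
E[Y] = r / p = 7 / 0.896 = 7.812500

7.8125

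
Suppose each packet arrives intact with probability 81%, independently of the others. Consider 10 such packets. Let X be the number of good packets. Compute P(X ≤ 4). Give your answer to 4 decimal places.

0.0049

X ~ Binomial(10, 0.81); P(X ≤ 4) = Σ C(10,k) p^k (1−p)^(10−k) over k:
  k=0: C(10,0)·0.81^0·0.19^10 = 0.000000
  k=1: C(10,1)·0.81^1·0.19^9 = 0.000003
  k=2: C(10,2)·0.81^2·0.19^8 = 0.000050
  k=3: C(10,3)·0.81^3·0.19^7 = 0.000570
  k=4: C(10,4)·0.81^4·0.19^6 = 0.004253
Total = 0.004876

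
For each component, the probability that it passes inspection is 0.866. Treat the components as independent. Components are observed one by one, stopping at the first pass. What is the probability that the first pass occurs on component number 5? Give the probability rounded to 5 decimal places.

Geometric (trials to first success), p = 0.866.
P(Y = 5) = (1−p)^4 · p = 0.00032242 · 0.866 = 0.0002792

0.00028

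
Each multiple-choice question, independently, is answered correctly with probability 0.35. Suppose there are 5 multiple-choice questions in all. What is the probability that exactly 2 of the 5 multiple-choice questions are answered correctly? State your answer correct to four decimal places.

0.3364

X ~ Binomial(n=5, p=0.35).
P(X=2) = C(5,2) · p^2 · (1−p)^3
= 10 · 0.1225 · 0.27463 = 0.336416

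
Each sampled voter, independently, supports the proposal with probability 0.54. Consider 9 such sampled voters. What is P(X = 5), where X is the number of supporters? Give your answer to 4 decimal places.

0.2590

X ~ Binomial(n=9, p=0.54).
P(X=5) = C(9,5) · p^5 · (1−p)^4
= 126 · 0.045917 · 0.044775 = 0.259042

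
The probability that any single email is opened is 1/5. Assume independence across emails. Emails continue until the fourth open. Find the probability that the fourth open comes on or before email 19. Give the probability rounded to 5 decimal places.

Finishing within 19 emails ⇔ at least 4 successes in the first 19. With X ~ Binomial(19, 0.20), P(Y ≤ 19) = 1 − P(X ≤ 3).
  k=0: C(19,0)·0.20^0·0.80^19 = 0.0144115
  k=1: C(19,1)·0.20^1·0.80^18 = 0.0684547
  k=2: C(19,2)·0.20^2·0.80^17 = 0.1540231
  k=3: C(19,3)·0.20^3·0.80^16 = 0.2181994
1 − 0.4550887 = 0.5449113

0.54491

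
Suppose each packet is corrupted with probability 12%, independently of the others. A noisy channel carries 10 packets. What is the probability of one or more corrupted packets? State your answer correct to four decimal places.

P(at least one) = 1 − P(none) = 1 − (1 − 0.12)^10
= 1 − 0.278501 = 0.721499

0.7215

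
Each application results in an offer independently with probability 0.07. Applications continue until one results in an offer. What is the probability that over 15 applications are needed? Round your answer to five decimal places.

0.33670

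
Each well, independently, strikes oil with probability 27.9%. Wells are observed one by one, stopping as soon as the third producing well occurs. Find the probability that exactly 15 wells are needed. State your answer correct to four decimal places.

0.0390

Y = trial on which the third success occurs; negative binomial, r=3, p=0.279.
P(Y=15) = C(14,2) · p^3 · (1−p)^12
= 91 · 0.021718 · 0.019734 = 0.039001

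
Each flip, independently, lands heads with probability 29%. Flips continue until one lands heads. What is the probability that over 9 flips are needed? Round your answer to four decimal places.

0.0458

Y = number of flips to the first success; geometric, p = 0.29.
P(Y > 9) = P(first 9 all fail) = (1−p)^9 = 0.045849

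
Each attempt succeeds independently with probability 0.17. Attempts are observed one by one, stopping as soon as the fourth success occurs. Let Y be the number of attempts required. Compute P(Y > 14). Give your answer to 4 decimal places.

Needing more than 14 attempts ⇔ fewer than 4 successes in the first 14. With X ~ Binomial(14, 0.17), P(Y > 14) = P(X ≤ 3).
  k=0: C(14,0)·0.17^0·0.83^14 = 0.073637
  k=1: C(14,1)·0.17^1·0.83^13 = 0.211151
  k=2: C(14,2)·0.17^2·0.83^12 = 0.281110
  k=3: C(14,3)·0.17^3·0.83^11 = 0.230307
P(X ≤ 3) = 0.796204

0.7962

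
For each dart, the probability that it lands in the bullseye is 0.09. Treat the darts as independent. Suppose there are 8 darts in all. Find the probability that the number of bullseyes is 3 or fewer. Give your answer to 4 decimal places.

X ~ Binomial(8, 0.09); P(X ≤ 3) = Σ C(8,k) p^k (1−p)^(8−k) over k:
  k=0: C(8,0)·0.09^0·0.91^8 = 0.470253
  k=1: C(8,1)·0.09^1·0.91^7 = 0.372068
  k=2: C(8,2)·0.09^2·0.91^6 = 0.128793
  k=3: C(8,3)·0.09^3·0.91^5 = 0.025475
Total = 0.996589

0.9966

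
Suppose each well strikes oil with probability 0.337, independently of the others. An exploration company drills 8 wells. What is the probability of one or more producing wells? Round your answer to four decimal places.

P(at least one) = 1 − P(none) = 1 − (1 − 0.337)^8
= 1 − 0.037334 = 0.962666

0.9627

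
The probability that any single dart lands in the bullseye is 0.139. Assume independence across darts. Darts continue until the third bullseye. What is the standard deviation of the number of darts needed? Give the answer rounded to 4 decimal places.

11.5624

Y = total darts until the third success; negative binomial with r=3, p=0.139.
SD(Y) = √[r(1−p)/p²] = √(133.688732) = 11.562384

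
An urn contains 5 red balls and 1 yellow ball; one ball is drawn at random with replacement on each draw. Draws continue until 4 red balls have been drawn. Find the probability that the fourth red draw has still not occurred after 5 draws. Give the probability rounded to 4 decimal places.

0.1962

Needing more than 5 draws ⇔ fewer than 4 successes in the first 5. With X ~ Binomial(5, 0.833333), P(Y > 5) = P(X ≤ 3).
  k=0: C(5,0)·0.833333^0·0.166667^5 = 0.000129
  k=1: C(5,1)·0.833333^1·0.166667^4 = 0.003215
  k=2: C(5,2)·0.833333^2·0.166667^3 = 0.032150
  k=3: C(5,3)·0.833333^3·0.166667^2 = 0.160751
P(X ≤ 3) = 0.196245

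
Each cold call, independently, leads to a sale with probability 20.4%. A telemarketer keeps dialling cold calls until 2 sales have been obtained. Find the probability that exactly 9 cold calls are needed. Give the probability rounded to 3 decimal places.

Y = trial on which the second success occurs; negative binomial, r=2, p=0.204.
P(Y=9) = C(8,1) · p^2 · (1−p)^7
= 8 · 0.041616 · 0.20248 = 0.06741

0.067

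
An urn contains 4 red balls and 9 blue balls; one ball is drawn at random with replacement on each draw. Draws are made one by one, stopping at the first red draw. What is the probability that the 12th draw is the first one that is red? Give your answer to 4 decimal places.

Geometric (trials to first success), p = 0.307692.
P(Y = 12) = (1−p)^11 · p = 0.01751 · 0.307692 = 0.005388

0.0054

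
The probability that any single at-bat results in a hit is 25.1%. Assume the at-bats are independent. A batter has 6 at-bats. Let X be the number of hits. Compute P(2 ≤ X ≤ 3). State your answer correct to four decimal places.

0.4303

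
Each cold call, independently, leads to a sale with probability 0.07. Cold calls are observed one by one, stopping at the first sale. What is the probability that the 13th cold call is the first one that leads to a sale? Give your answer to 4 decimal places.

Geometric (trials to first success), p = 0.07.
P(Y = 13) = (1−p)^12 · p = 0.4186 · 0.07 = 0.029302

0.0293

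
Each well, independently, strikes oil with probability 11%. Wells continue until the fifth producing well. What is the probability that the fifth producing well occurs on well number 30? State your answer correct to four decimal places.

0.0208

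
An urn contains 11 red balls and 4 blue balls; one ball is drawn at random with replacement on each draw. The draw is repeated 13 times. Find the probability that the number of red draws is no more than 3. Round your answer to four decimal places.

0.0002

X ~ Binomial(13, 0.733333); P(X ≤ 3) = Σ C(13,k) p^k (1−p)^(13−k) over k:
  k=0: C(13,0)·0.733333^0·0.266667^13 = 0.000000
  k=1: C(13,1)·0.733333^1·0.266667^12 = 0.000001
  k=2: C(13,2)·0.733333^2·0.266667^11 = 0.000020
  k=3: C(13,3)·0.733333^3·0.266667^10 = 0.000205
Total = 0.000227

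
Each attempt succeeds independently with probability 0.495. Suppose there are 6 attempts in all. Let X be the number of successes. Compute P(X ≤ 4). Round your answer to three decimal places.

X ~ Binomial(6, 0.495); P(X ≤ 4) = Σ C(6,k) p^k (1−p)^(6−k) over k:
  k=0: C(6,0)·0.495^0·0.505^6 = 0.01659
  k=1: C(6,1)·0.495^1·0.505^5 = 0.09755
  k=2: C(6,2)·0.495^2·0.505^4 = 0.23904
  k=3: C(6,3)·0.495^3·0.505^3 = 0.31241
  k=4: C(6,4)·0.495^4·0.505^2 = 0.22966
Total = 0.89524

0.895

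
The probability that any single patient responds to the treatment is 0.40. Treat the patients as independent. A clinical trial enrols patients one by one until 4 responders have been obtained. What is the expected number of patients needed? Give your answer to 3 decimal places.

Y = total patients until the fourth success; negative binomial with r=4, p=0.40.
E[Y] = r / p = 4 / 0.40 = 10.00000

10.000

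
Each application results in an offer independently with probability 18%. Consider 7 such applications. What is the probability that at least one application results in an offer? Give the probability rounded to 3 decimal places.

P(at least one) = 1 − P(none) = 1 − (1 − 0.18)^7
= 1 − 0.24929 = 0.75071

0.751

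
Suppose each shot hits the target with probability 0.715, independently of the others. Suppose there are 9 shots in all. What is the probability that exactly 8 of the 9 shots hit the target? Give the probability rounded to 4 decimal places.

0.1752

X ~ Binomial(n=9, p=0.715).
P(X=8) = C(9,8) · p^8 · (1−p)^1
= 9 · 0.068304 · 0.285 = 0.175201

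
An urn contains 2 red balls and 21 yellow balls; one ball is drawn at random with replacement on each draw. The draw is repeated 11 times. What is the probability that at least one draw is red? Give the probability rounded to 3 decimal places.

0.632

P(at least one) = 1 − P(none) = 1 − (1 − 0.086957)^11
= 1 − 0.36763 = 0.63237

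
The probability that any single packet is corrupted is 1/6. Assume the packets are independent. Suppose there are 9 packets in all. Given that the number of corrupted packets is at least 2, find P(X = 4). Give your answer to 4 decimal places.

0.0854

X ~ Binomial(9, 0.166667). Want P(X=4 | X≥2) = P(X=4) / P(X≥2).
P(X=4) = C(9,4)·0.166667^4·0.833333^5 = 0.039071
P(X≥2) = 1 − 0.193807 − 0.348852 = 0.457341
Ratio = 0.039071 / 0.457341 = 0.085432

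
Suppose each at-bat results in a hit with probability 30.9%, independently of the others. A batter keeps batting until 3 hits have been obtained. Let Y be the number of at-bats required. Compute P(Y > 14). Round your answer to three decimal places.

Needing more than 14 at-bats ⇔ fewer than 3 successes in the first 14. With X ~ Binomial(14, 0.309), P(Y > 14) = P(X ≤ 2).
  k=0: C(14,0)·0.309^0·0.691^14 = 0.00566
  k=1: C(14,1)·0.309^1·0.691^13 = 0.03542
  k=2: C(14,2)·0.309^2·0.691^12 = 0.10297
P(X ≤ 2) = 0.14405

0.144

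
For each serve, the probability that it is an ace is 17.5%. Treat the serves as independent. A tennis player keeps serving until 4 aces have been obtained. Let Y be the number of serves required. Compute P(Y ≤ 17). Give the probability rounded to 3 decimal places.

Finishing within 17 serves ⇔ at least 4 successes in the first 17. With X ~ Binomial(17, 0.175), P(Y ≤ 17) = 1 − P(X ≤ 3).
  k=0: C(17,0)·0.175^0·0.825^17 = 0.03799
  k=1: C(17,1)·0.175^1·0.825^16 = 0.13701
  k=2: C(17,2)·0.175^2·0.825^15 = 0.23250
  k=3: C(17,3)·0.175^3·0.825^14 = 0.24659
1 − 0.65410 = 0.34590

0.346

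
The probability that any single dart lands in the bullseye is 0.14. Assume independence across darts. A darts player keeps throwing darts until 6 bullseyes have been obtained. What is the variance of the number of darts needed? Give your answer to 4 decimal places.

Y = total darts until the sixth success; negative binomial with r=6, p=0.14.
Var(Y) = r(1−p)/p² = 6·0.86 / 0.14² = 263.265306

263.2653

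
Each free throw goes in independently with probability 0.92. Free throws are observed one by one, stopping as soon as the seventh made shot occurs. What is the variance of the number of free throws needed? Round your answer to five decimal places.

Y = total free throws until the seventh success; negative binomial with r=7, p=0.92.
Var(Y) = r(1−p)/p² = 7·0.08 / 0.92² = 0.6616257

0.66163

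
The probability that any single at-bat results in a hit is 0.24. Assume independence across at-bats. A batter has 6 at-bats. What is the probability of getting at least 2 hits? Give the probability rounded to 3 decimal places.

0.442

X ~ Binomial(6, 0.24); P(X ≥ 2) = Σ C(6,k) p^k (1−p)^(6−k) over k:
  k=2: C(6,2)·0.24^2·0.76^4 = 0.28825
  k=3: C(6,3)·0.24^3·0.76^3 = 0.12137
  k=4: C(6,4)·0.24^4·0.76^2 = 0.02875
  k=5: C(6,5)·0.24^5·0.76^1 = 0.00363
  k=6: C(6,6)·0.24^6·0.76^0 = 0.00019
Total = 0.44218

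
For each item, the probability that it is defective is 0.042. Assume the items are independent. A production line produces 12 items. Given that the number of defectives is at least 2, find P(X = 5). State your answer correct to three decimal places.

0.001

X ~ Binomial(12, 0.042). Want P(X=5 | X≥2) = P(X=5) / P(X≥2).
P(X=5) = C(12,5)·0.042^5·0.958^7 = 0.00008
P(X≥2) = 1 − 0.59757 − 0.31438 = 0.08806
Ratio = 0.00008 / 0.08806 = 0.00087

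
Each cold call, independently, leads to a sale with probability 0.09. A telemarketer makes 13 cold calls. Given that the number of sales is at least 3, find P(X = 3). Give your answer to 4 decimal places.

X ~ Binomial(13, 0.09). Want P(X=3 | X≥3) = P(X=3) / P(X≥3).
P(X=3) = C(13,3)·0.09^3·0.91^10 = 0.081191
P(X≥3) = 1 − 0.293453 − 0.377296 − 0.223890 = 0.105361
Ratio = 0.081191 / 0.105361 = 0.770599

0.7706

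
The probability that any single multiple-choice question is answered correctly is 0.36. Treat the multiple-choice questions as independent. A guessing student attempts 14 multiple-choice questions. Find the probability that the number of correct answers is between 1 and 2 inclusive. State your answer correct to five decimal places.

X ~ Binomial(14, 0.36); P(1 ≤ X ≤ 2) = Σ C(14,k) p^k (1−p)^(14−k) over k:
  k=1: C(14,1)·0.36^1·0.64^13 = 0.0152325
  k=2: C(14,2)·0.36^2·0.64^12 = 0.0556937
Total = 0.0709262

0.07093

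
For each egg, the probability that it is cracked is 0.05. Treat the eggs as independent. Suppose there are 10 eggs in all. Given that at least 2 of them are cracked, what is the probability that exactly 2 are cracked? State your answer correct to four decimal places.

0.8665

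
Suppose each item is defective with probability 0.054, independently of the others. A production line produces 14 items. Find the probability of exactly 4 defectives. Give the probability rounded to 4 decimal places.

0.0049

X ~ Binomial(n=14, p=0.054).
P(X=4) = C(14,4) · p^4 · (1−p)^10
= 1001 · 8.5031e-06 · 0.574 = 0.004886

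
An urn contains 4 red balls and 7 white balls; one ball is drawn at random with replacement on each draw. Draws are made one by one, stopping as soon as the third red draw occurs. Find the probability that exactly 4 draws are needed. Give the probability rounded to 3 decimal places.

Y = trial on which the third success occurs; negative binomial, r=3, p=0.363636.
P(Y=4) = C(3,2) · p^3 · (1−p)^1
= 3 · 0.048084 · 0.63636 = 0.09180

0.092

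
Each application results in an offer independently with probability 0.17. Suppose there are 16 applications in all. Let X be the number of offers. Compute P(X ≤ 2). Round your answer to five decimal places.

0.47234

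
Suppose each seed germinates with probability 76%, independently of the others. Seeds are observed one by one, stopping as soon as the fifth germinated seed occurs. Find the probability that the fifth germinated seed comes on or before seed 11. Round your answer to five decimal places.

0.99406

Finishing within 11 seeds ⇔ at least 5 successes in the first 11. With X ~ Binomial(11, 0.76), P(Y ≤ 11) = 1 − P(X ≤ 4).
  k=0: C(11,0)·0.76^0·0.24^11 = 0.0000002
  k=1: C(11,1)·0.76^1·0.24^10 = 0.0000053
  k=2: C(11,2)·0.76^2·0.24^9 = 0.0000839
  k=3: C(11,3)·0.76^3·0.24^8 = 0.0007973
  k=4: C(11,4)·0.76^4·0.24^7 = 0.0050495
1 − 0.0059361 = 0.9940639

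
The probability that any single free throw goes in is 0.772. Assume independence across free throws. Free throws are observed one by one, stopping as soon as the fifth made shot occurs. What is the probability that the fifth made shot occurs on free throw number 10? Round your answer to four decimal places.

Y = trial on which the fifth success occurs; negative binomial, r=5, p=0.772.
P(Y=10) = C(9,4) · p^5 · (1−p)^5
= 126 · 0.27421 · 0.00061613 = 0.021288

0.0213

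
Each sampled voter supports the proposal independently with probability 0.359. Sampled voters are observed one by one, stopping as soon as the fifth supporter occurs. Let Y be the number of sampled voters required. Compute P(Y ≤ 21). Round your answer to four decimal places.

Finishing within 21 sampled voters ⇔ at least 5 successes in the first 21. With X ~ Binomial(21, 0.359), P(Y ≤ 21) = 1 − P(X ≤ 4).
  k=0: C(21,0)·0.359^0·0.641^21 = 0.000088
  k=1: C(21,1)·0.359^1·0.641^20 = 0.001034
  k=2: C(21,2)·0.359^2·0.641^19 = 0.005790
  k=3: C(21,3)·0.359^3·0.641^18 = 0.020539
  k=4: C(21,4)·0.359^4·0.641^17 = 0.051764
1 − 0.079215 = 0.920785

0.9208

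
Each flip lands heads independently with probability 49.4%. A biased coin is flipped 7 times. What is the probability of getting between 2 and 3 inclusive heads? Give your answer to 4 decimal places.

0.4466

X ~ Binomial(7, 0.494); P(2 ≤ X ≤ 3) = Σ C(7,k) p^k (1−p)^(7−k) over k:
  k=2: C(7,2)·0.494^2·0.506^5 = 0.169991
  k=3: C(7,3)·0.494^3·0.506^4 = 0.276599
Total = 0.446590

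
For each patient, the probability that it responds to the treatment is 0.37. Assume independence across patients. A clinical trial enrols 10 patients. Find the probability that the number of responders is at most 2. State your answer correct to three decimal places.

0.221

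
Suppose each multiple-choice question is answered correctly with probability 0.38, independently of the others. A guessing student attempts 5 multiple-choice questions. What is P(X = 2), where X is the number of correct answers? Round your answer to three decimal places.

0.344

X ~ Binomial(n=5, p=0.38).
P(X=2) = C(5,2) · p^2 · (1−p)^3
= 10 · 0.1444 · 0.23833 = 0.34415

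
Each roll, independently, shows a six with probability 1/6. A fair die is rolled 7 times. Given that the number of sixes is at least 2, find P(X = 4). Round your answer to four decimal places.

X ~ Binomial(7, 0.166667). Want P(X=4 | X≥2) = P(X=4) / P(X≥2).
P(X=4) = C(7,4)·0.166667^4·0.833333^3 = 0.015629
P(X≥2) = 1 − 0.279082 − 0.390714 = 0.330204
Ratio = 0.015629 / 0.330204 = 0.047330

0.0473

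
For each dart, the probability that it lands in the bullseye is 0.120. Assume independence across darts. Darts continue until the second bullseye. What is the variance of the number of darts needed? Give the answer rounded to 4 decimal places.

Y = total darts until the second success; negative binomial with r=2, p=0.12.
Var(Y) = r(1−p)/p² = 2·0.88 / 0.12² = 122.222222

122.2222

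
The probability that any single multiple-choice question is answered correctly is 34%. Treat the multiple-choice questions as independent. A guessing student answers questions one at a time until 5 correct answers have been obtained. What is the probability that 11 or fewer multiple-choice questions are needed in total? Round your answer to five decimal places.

0.30585

Finishing within 11 multiple-choice questions ⇔ at least 5 successes in the first 11. With X ~ Binomial(11, 0.34), P(Y ≤ 11) = 1 − P(X ≤ 4).
  k=0: C(11,0)·0.34^0·0.66^11 = 0.0103510
  k=1: C(11,1)·0.34^1·0.66^10 = 0.0586558
  k=2: C(11,2)·0.34^2·0.66^9 = 0.1510831
  k=3: C(11,3)·0.34^3·0.66^8 = 0.2334921
  k=4: C(11,4)·0.34^4·0.66^7 = 0.2405676
1 − 0.6941496 = 0.3058504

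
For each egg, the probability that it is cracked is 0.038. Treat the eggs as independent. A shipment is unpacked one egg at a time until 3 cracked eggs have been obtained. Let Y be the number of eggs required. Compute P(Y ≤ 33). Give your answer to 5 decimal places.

0.12912

Finishing within 33 eggs ⇔ at least 3 successes in the first 33. With X ~ Binomial(33, 0.038), P(Y ≤ 33) = 1 − P(X ≤ 2).
  k=0: C(33,0)·0.038^0·0.962^33 = 0.2784693
  k=1: C(33,1)·0.038^1·0.962^32 = 0.3629943
  k=2: C(33,2)·0.038^2·0.962^31 = 0.2294185
1 − 0.8708821 = 0.1291179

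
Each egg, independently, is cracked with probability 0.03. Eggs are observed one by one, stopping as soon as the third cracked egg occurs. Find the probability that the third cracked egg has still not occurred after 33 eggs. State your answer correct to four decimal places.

Needing more than 33 eggs ⇔ fewer than 3 successes in the first 33. With X ~ Binomial(33, 0.03), P(Y > 33) = P(X ≤ 2).
  k=0: C(33,0)·0.03^0·0.97^33 = 0.365988
  k=1: C(33,1)·0.03^1·0.97^32 = 0.373534
  k=2: C(33,2)·0.03^2·0.97^31 = 0.184842
P(X ≤ 2) = 0.924365

0.9244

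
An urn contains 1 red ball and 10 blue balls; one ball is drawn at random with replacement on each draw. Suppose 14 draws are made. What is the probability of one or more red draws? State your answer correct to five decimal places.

0.73667

P(at least one) = 1 − P(none) = 1 − (1 − 0.090909)^14
= 1 − 0.2633313 = 0.7366687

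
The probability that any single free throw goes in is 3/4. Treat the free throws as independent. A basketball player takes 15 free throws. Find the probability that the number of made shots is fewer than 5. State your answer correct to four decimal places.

0.0001

X ~ Binomial(15, 0.75); P(X ≤ 4) = Σ C(15,k) p^k (1−p)^(15−k) over k:
  k=0: C(15,0)·0.75^0·0.25^15 = 0.000000
  k=1: C(15,1)·0.75^1·0.25^14 = 0.000000
  k=2: C(15,2)·0.75^2·0.25^13 = 0.000001
  k=3: C(15,3)·0.75^3·0.25^12 = 0.000011
  k=4: C(15,4)·0.75^4·0.25^11 = 0.000103
Total = 0.000115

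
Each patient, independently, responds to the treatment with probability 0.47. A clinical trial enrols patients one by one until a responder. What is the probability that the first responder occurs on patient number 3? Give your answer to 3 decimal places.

0.132

Geometric (trials to first success), p = 0.47.
P(Y = 3) = (1−p)^2 · p = 0.2809 · 0.47 = 0.13202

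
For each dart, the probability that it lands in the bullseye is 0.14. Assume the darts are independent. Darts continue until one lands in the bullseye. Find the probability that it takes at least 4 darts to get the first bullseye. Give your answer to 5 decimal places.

0.63606

Y = number of darts to the first success; geometric, p = 0.14.
P(Y > 3) = P(first 3 all fail) = (1−p)^3 = 0.6360560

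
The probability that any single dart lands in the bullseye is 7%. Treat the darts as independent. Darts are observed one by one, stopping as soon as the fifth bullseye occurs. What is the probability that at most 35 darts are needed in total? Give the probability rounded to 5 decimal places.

Finishing within 35 darts ⇔ at least 5 successes in the first 35. With X ~ Binomial(35, 0.07), P(Y ≤ 35) = 1 − P(X ≤ 4).
  k=0: C(35,0)·0.07^0·0.93^35 = 0.0788684
  k=1: C(35,1)·0.07^1·0.93^34 = 0.2077717
  k=2: C(35,2)·0.07^2·0.93^33 = 0.2658584
  k=3: C(35,3)·0.07^3·0.93^32 = 0.2201193
  k=4: C(35,4)·0.07^4·0.93^31 = 0.1325450
1 − 0.9051627 = 0.0948373

0.09484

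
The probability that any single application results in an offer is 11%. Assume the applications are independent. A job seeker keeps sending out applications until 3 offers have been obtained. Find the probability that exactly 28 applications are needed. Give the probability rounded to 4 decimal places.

0.0254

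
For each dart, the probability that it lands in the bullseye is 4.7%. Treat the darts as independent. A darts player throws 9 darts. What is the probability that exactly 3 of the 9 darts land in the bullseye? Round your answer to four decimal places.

X ~ Binomial(n=9, p=0.047).
P(X=3) = C(9,3) · p^3 · (1−p)^6
= 84 · 0.00010382 · 0.74913 = 0.006533

0.0065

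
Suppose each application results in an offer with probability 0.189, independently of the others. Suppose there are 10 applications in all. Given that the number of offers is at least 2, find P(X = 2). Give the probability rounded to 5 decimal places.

X ~ Binomial(10, 0.189). Want P(X=2 | X≥2) = P(X=2) / P(X≥2).
P(X=2) = C(10,2)·0.189^2·0.811^8 = 0.3008174
P(X≥2) = 1 − 0.1230860 − 0.2868465 = 0.5900676
Ratio = 0.3008174 / 0.5900676 = 0.5098016

0.50980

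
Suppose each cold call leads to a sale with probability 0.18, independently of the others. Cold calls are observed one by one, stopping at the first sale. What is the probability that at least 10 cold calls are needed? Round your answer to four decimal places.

0.1676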